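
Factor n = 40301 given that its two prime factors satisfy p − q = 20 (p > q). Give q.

191

Since p = q + 20, we have 40301 = q(q + 20), so q² + 20q − 40301 = 0.
Discriminant: 20² + 4·40301 = 400 + 161204 = 161604; √161604 = 402.
q = (−20 + 402)/2 = 191, and p = q + 20 = 211.
Check: 191 · 211 = 40301.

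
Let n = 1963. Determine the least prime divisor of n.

1963 is odd.
Digit sum 19, not divisible by 3.
Ends in 3: not divisible by 5.
7: 1963 = 7·280 + 3
11: 1963 = 11·178 + 5
13: 1963 = 13·151

13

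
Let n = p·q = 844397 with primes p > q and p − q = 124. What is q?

859

Since p = q + 124, we have 844397 = q(q + 124), so q² + 124q − 844397 = 0.
Discriminant: 124² + 4·844397 = 15376 + 3377588 = 3392964; √3392964 = 1842.
q = (−124 + 1842)/2 = 859, and p = q + 124 = 983.
Check: 859 · 983 = 844397.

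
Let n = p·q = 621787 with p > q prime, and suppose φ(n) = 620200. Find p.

φ(n) = (p−1)(q−1) = n − (p+q) + 1, so p + q = 621787 − 620200 + 1 = 1588.
p and q are the roots of t² − 1588t + 621787 = 0.
Discriminant: 1588² − 4·621787 = 2521744 − 2487148 = 34596; √34596 = 186.
q = (1588 − 186)/2 = 701, p = (1588 + 186)/2 = 887.
Check: 701 · 887 = 621787.

887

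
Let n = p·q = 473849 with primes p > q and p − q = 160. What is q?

Since p = q + 160, we have 473849 = q(q + 160), so q² + 160q − 473849 = 0.
Discriminant: 160² + 4·473849 = 25600 + 1895396 = 1920996; √1920996 = 1386.
q = (−160 + 1386)/2 = 613, and p = q + 160 = 773.
Check: 613 · 773 = 473849.

613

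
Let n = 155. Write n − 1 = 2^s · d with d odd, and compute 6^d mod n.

26

155 − 1 = 154 = 2^1 · 77, so d = 77.
6^1 ≡ 6 (mod 155)
6^2 ≡ 6^2 = 36 ≡ 36 (mod 155)
6^4 ≡ 36^2 = 1296 ≡ 56 (mod 155)
6^8 ≡ 56^2 = 3136 ≡ 36 (mod 155)
6^16 ≡ 36^2 = 1296 ≡ 56 (mod 155)
6^32 ≡ 56^2 = 3136 ≡ 36 (mod 155)
6^64 ≡ 36^2 = 1296 ≡ 56 (mod 155)
77 = 64 + 8 + 4 + 1 in binary powers of 2.
So 6^77 ≡ 56 · 36 · 56 · 6 ≡ 26 (mod 155).
Squaring chain: 26; never reaches −1, so base 6 is a Miller–Rabin witness that 155 is composite.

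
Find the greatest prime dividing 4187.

4187 = 53 · 79
79 is prime.
So 4187 = 53 · 79; the largest prime factor is 79.

79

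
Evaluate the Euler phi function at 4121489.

Factor: 4121489 = 139 · 149 · 199.
φ(4121489) = (139−1) · (149−1) · (199−1) = 138 · 148 · 198 = 4043952.

4043952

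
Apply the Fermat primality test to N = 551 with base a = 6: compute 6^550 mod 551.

310

6^1 ≡ 6 (mod 551)
6^2 ≡ 6^2 = 36 ≡ 36 (mod 551)
6^4 ≡ 36^2 = 1296 ≡ 194 (mod 551)
6^8 ≡ 194^2 = 37636 ≡ 168 (mod 551)
6^16 ≡ 168^2 = 28224 ≡ 123 (mod 551)
6^32 ≡ 123^2 = 15129 ≡ 252 (mod 551)
6^64 ≡ 252^2 = 63504 ≡ 139 (mod 551)
6^128 ≡ 139^2 = 19321 ≡ 36 (mod 551)
6^256 ≡ 36^2 = 1296 ≡ 194 (mod 551)
6^512 ≡ 194^2 = 37636 ≡ 168 (mod 551)
550 = 512 + 32 + 4 + 2 in binary powers of 2.
So 6^550 ≡ 168 · 252 · 194 · 36 ≡ 310 (mod 551).
Since 310 ≠ 1, base 6 is a Fermat witness: 551 is composite.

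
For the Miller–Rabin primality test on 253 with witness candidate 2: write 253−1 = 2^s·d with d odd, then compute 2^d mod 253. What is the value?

253 − 1 = 252 = 2^2 · 63, so d = 63.
2^1 ≡ 2 (mod 253)
2^2 ≡ 2^2 = 4 ≡ 4 (mod 253)
2^4 ≡ 4^2 = 16 ≡ 16 (mod 253)
2^8 ≡ 16^2 = 256 ≡ 3 (mod 253)
2^16 ≡ 3^2 = 9 ≡ 9 (mod 253)
2^32 ≡ 9^2 = 81 ≡ 81 (mod 253)
63 = 32 + 16 + 8 + 4 + 2 + 1 in binary powers of 2.
So 2^63 ≡ 81 · 9 · 3 · 16 · 4 · 2 ≡ 118 (mod 253).
Squaring chain: 118 → 9; never reaches −1, so base 2 is a Miller–Rabin witness that 253 is composite.

118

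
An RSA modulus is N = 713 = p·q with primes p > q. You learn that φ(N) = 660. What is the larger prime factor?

31

φ(n) = (p−1)(q−1) = n − (p+q) + 1, so p + q = 713 − 660 + 1 = 54.
p and q are the roots of t² − 54t + 713 = 0.
Discriminant: 54² − 4·713 = 2916 − 2852 = 64; √64 = 8.
q = (54 − 8)/2 = 23, p = (54 + 8)/2 = 31.
Check: 23 · 31 = 713.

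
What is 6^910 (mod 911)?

1

6^1 ≡ 6 (mod 911)
6^2 ≡ 6^2 = 36 ≡ 36 (mod 911)
6^4 ≡ 36^2 = 1296 ≡ 385 (mod 911)
6^8 ≡ 385^2 = 148225 ≡ 643 (mod 911)
6^16 ≡ 643^2 = 413449 ≡ 766 (mod 911)
6^32 ≡ 766^2 = 586756 ≡ 72 (mod 911)
6^64 ≡ 72^2 = 5184 ≡ 629 (mod 911)
6^128 ≡ 629^2 = 395641 ≡ 267 (mod 911)
6^256 ≡ 267^2 = 71289 ≡ 231 (mod 911)
6^512 ≡ 231^2 = 53361 ≡ 523 (mod 911)
910 = 512 + 256 + 128 + 8 + 4 + 2 in binary powers of 2.
So 6^910 ≡ 523 · 231 · 267 · 643 · 385 · 36 ≡ 1 (mod 911).
Since the result is 1, base 6 gives no evidence that 911 is composite.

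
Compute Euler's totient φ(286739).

Factor: 286739 = 17 · 101 · 167.
φ(286739) = (17−1) · (101−1) · (167−1) = 16 · 100 · 166 = 265600.

265600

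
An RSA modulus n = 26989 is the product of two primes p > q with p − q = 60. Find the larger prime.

Since p = q + 60, we have 26989 = q(q + 60), so q² + 60q − 26989 = 0.
Discriminant: 60² + 4·26989 = 3600 + 107956 = 111556; √111556 = 334.
q = (−60 + 334)/2 = 137, and p = q + 60 = 197.
Check: 137 · 197 = 26989.

197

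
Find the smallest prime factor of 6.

6 is even: 2 divides it.

2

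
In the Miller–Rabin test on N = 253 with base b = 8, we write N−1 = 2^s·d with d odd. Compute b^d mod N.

50

253 − 1 = 252 = 2^2 · 63, so d = 63.
8^1 ≡ 8 (mod 253)
8^2 ≡ 8^2 = 64 ≡ 64 (mod 253)
8^4 ≡ 64^2 = 4096 ≡ 48 (mod 253)
8^8 ≡ 48^2 = 2304 ≡ 27 (mod 253)
8^16 ≡ 27^2 = 729 ≡ 223 (mod 253)
8^32 ≡ 223^2 = 49729 ≡ 141 (mod 253)
63 = 32 + 16 + 8 + 4 + 2 + 1 in binary powers of 2.
So 8^63 ≡ 141 · 223 · 27 · 48 · 64 · 8 ≡ 50 (mod 253).
Squaring chain: 50 → 223; never reaches −1, so base 8 is a Miller–Rabin witness that 253 is composite.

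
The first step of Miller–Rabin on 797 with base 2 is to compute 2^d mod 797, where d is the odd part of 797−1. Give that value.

215

797 − 1 = 796 = 2^2 · 199, so d = 199.
2^1 ≡ 2 (mod 797)
2^2 ≡ 2^2 = 4 ≡ 4 (mod 797)
2^4 ≡ 4^2 = 16 ≡ 16 (mod 797)
2^8 ≡ 16^2 = 256 ≡ 256 (mod 797)
2^16 ≡ 256^2 = 65536 ≡ 182 (mod 797)
2^32 ≡ 182^2 = 33124 ≡ 447 (mod 797)
2^64 ≡ 447^2 = 199809 ≡ 559 (mod 797)
2^128 ≡ 559^2 = 312481 ≡ 57 (mod 797)
199 = 128 + 64 + 4 + 2 + 1 in binary powers of 2.
So 2^199 ≡ 57 · 559 · 16 · 4 · 2 ≡ 215 (mod 797).
Squaring chain: 215 → 796; reaches −1, so base 2 does not prove 797 composite.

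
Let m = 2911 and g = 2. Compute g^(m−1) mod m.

2^1 ≡ 2 (mod 2911)
2^2 ≡ 2^2 = 4 ≡ 4 (mod 2911)
2^4 ≡ 4^2 = 16 ≡ 16 (mod 2911)
2^8 ≡ 16^2 = 256 ≡ 256 (mod 2911)
2^16 ≡ 256^2 = 65536 ≡ 1494 (mod 2911)
2^32 ≡ 1494^2 = 2232036 ≡ 2210 (mod 2911)
2^64 ≡ 2210^2 = 4884100 ≡ 2353 (mod 2911)
2^128 ≡ 2353^2 = 5536609 ≡ 2798 (mod 2911)
2^256 ≡ 2798^2 = 7828804 ≡ 1125 (mod 2911)
2^512 ≡ 1125^2 = 1265625 ≡ 2251 (mod 2911)
2^1024 ≡ 2251^2 = 5067001 ≡ 1861 (mod 2911)
2^2048 ≡ 1861^2 = 3463321 ≡ 2142 (mod 2911)
2910 = 2048 + 512 + 256 + 64 + 16 + 8 + 4 + 2 in binary powers of 2.
So 2^2910 ≡ 2142 · 2251 · 1125 · 2353 · 1494 · 256 · 16 · 4 ≡ 245 (mod 2911).
Since 245 ≠ 1, base 2 is a Fermat witness: 2911 is composite.

245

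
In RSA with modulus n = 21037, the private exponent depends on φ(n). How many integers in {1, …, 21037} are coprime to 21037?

Factor: 21037 = 109 · 193.
φ(21037) = (109−1) · (193−1) = 108 · 192 = 20736.

20736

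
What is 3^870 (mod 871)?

131

3^1 ≡ 3 (mod 871)
3^2 ≡ 3^2 = 9 ≡ 9 (mod 871)
3^4 ≡ 9^2 = 81 ≡ 81 (mod 871)
3^8 ≡ 81^2 = 6561 ≡ 464 (mod 871)
3^16 ≡ 464^2 = 215296 ≡ 159 (mod 871)
3^32 ≡ 159^2 = 25281 ≡ 22 (mod 871)
3^64 ≡ 22^2 = 484 ≡ 484 (mod 871)
3^128 ≡ 484^2 = 234256 ≡ 828 (mod 871)
3^256 ≡ 828^2 = 685584 ≡ 107 (mod 871)
3^512 ≡ 107^2 = 11449 ≡ 126 (mod 871)
870 = 512 + 256 + 64 + 32 + 4 + 2 in binary powers of 2.
So 3^870 ≡ 126 · 107 · 484 · 22 · 81 · 9 ≡ 131 (mod 871).
Since 131 ≠ 1, base 3 is a Fermat witness: 871 is composite.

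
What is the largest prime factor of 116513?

67

116513 = 37 · 3149
3149 = 47 · 67
67 is prime.
So 116513 = 37 · 47 · 67; the largest prime factor is 67.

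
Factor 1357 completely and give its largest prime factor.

1357 = 23 · 59
59 is prime.
So 1357 = 23 · 59; the largest prime factor is 59.

59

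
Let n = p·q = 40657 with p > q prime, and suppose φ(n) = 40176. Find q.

109

φ(n) = (p−1)(q−1) = n − (p+q) + 1, so p + q = 40657 − 40176 + 1 = 482.
p and q are the roots of t² − 482t + 40657 = 0.
Discriminant: 482² − 4·40657 = 232324 − 162628 = 69696; √69696 = 264.
q = (482 − 264)/2 = 109, p = (482 + 264)/2 = 373.
Check: 109 · 373 = 40657.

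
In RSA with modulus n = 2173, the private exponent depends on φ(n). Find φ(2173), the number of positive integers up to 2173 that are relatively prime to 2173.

Factor: 2173 = 41 · 53.
φ(2173) = (41−1) · (53−1) = 40 · 52 = 2080.

2080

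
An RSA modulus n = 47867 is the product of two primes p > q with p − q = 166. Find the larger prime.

317

Since p = q + 166, we have 47867 = q(q + 166), so q² + 166q − 47867 = 0.
Discriminant: 166² + 4·47867 = 27556 + 191468 = 219024; √219024 = 468.
q = (−166 + 468)/2 = 151, and p = q + 166 = 317.
Check: 151 · 317 = 47867.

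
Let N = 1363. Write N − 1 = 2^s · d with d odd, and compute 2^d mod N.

1363 − 1 = 1362 = 2^1 · 681, so d = 681.
2^1 ≡ 2 (mod 1363)
2^2 ≡ 2^2 = 4 ≡ 4 (mod 1363)
2^4 ≡ 4^2 = 16 ≡ 16 (mod 1363)
2^8 ≡ 16^2 = 256 ≡ 256 (mod 1363)
2^16 ≡ 256^2 = 65536 ≡ 112 (mod 1363)
2^32 ≡ 112^2 = 12544 ≡ 277 (mod 1363)
2^64 ≡ 277^2 = 76729 ≡ 401 (mod 1363)
2^128 ≡ 401^2 = 160801 ≡ 1330 (mod 1363)
2^256 ≡ 1330^2 = 1768900 ≡ 1089 (mod 1363)
2^512 ≡ 1089^2 = 1185921 ≡ 111 (mod 1363)
681 = 512 + 128 + 32 + 8 + 1 in binary powers of 2.
So 2^681 ≡ 111 · 1330 · 277 · 256 · 2 ≡ 686 (mod 1363).
Squaring chain: 686; never reaches −1, so base 2 is a Miller–Rabin witness that 1363 is composite.

686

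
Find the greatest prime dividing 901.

901 = 17 · 53
53 is prime.
So 901 = 17 · 53; the largest prime factor is 53.

53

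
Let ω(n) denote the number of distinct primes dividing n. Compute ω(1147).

1147 = 31 · 37
1147 = 31 · 37, which has 2 distinct prime factors.

2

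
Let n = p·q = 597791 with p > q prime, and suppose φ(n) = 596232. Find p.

φ(n) = (p−1)(q−1) = n − (p+q) + 1, so p + q = 597791 − 596232 + 1 = 1560.
p and q are the roots of t² − 1560t + 597791 = 0.
Discriminant: 1560² − 4·597791 = 2433600 − 2391164 = 42436; √42436 = 206.
q = (1560 − 206)/2 = 677, p = (1560 + 206)/2 = 883.
Check: 677 · 883 = 597791.

883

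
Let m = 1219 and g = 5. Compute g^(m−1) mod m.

5^1 ≡ 5 (mod 1219)
5^2 ≡ 5^2 = 25 ≡ 25 (mod 1219)
5^4 ≡ 25^2 = 625 ≡ 625 (mod 1219)
5^8 ≡ 625^2 = 390625 ≡ 545 (mod 1219)
5^16 ≡ 545^2 = 297025 ≡ 808 (mod 1219)
5^32 ≡ 808^2 = 652864 ≡ 699 (mod 1219)
5^64 ≡ 699^2 = 488601 ≡ 1001 (mod 1219)
5^128 ≡ 1001^2 = 1002001 ≡ 1202 (mod 1219)
5^256 ≡ 1202^2 = 1444804 ≡ 289 (mod 1219)
5^512 ≡ 289^2 = 83521 ≡ 629 (mod 1219)
5^1024 ≡ 629^2 = 395641 ≡ 685 (mod 1219)
1218 = 1024 + 128 + 64 + 2 in binary powers of 2.
So 5^1218 ≡ 685 · 1202 · 1001 · 25 ≡ 453 (mod 1219).
Since 453 ≠ 1, base 5 is a Fermat witness: 1219 is composite.

453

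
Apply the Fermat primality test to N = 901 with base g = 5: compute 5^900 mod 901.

13

5^1 ≡ 5 (mod 901)
5^2 ≡ 5^2 = 25 ≡ 25 (mod 901)
5^4 ≡ 25^2 = 625 ≡ 625 (mod 901)
5^8 ≡ 625^2 = 390625 ≡ 492 (mod 901)
5^16 ≡ 492^2 = 242064 ≡ 596 (mod 901)
5^32 ≡ 596^2 = 355216 ≡ 222 (mod 901)
5^64 ≡ 222^2 = 49284 ≡ 630 (mod 901)
5^128 ≡ 630^2 = 396900 ≡ 460 (mod 901)
5^256 ≡ 460^2 = 211600 ≡ 766 (mod 901)
5^512 ≡ 766^2 = 586756 ≡ 205 (mod 901)
900 = 512 + 256 + 128 + 4 in binary powers of 2.
So 5^900 ≡ 205 · 766 · 460 · 625 ≡ 13 (mod 901).
Since 13 ≠ 1, base 5 is a Fermat witness: 901 is composite.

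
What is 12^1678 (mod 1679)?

653

12^1 ≡ 12 (mod 1679)
12^2 ≡ 12^2 = 144 ≡ 144 (mod 1679)
12^4 ≡ 144^2 = 20736 ≡ 588 (mod 1679)
12^8 ≡ 588^2 = 345744 ≡ 1549 (mod 1679)
12^16 ≡ 1549^2 = 2399401 ≡ 110 (mod 1679)
12^32 ≡ 110^2 = 12100 ≡ 347 (mod 1679)
12^64 ≡ 347^2 = 120409 ≡ 1200 (mod 1679)
12^128 ≡ 1200^2 = 1440000 ≡ 1097 (mod 1679)
12^256 ≡ 1097^2 = 1203409 ≡ 1245 (mod 1679)
12^512 ≡ 1245^2 = 1550025 ≡ 308 (mod 1679)
12^1024 ≡ 308^2 = 94864 ≡ 840 (mod 1679)
1678 = 1024 + 512 + 128 + 8 + 4 + 2 in binary powers of 2.
So 12^1678 ≡ 840 · 308 · 1097 · 1549 · 588 · 144 ≡ 653 (mod 1679).
Since 653 ≠ 1, base 12 is a Fermat witness: 1679 is composite.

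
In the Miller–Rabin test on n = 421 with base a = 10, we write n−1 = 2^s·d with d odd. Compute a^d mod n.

392

421 − 1 = 420 = 2^2 · 105, so d = 105.
10^1 ≡ 10 (mod 421)
10^2 ≡ 10^2 = 100 ≡ 100 (mod 421)
10^4 ≡ 100^2 = 10000 ≡ 317 (mod 421)
10^8 ≡ 317^2 = 100489 ≡ 291 (mod 421)
10^16 ≡ 291^2 = 84681 ≡ 60 (mod 421)
10^32 ≡ 60^2 = 3600 ≡ 232 (mod 421)
10^64 ≡ 232^2 = 53824 ≡ 357 (mod 421)
105 = 64 + 32 + 8 + 1 in binary powers of 2.
So 10^105 ≡ 357 · 232 · 291 · 10 ≡ 392 (mod 421).
Squaring chain: 392 → 420; reaches −1, so base 10 does not prove 421 composite.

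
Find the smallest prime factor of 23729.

61

23729 is odd.
Digit sum 23, not divisible by 3.
Ends in 9: not divisible by 5.
7: 23729 = 7·3389 + 6
11: 23729 = 11·2157 + 2
13: 23729 = 13·1825 + 4
17: 23729 = 17·1395 + 14
19: 23729 = 19·1248 + 17
23: 23729 = 23·1031 + 16
29: 23729 = 29·818 + 7
31: 23729 = 31·765 + 14
37: 23729 = 37·641 + 12
41: 23729 = 41·578 + 31
43: 23729 = 43·551 + 36
47: 23729 = 47·504 + 41
53: 23729 = 53·447 + 38
59: 23729 = 59·402 + 11
61: 23729 = 61·389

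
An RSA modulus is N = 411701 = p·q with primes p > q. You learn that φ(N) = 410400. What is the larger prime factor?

761

φ(n) = (p−1)(q−1) = n − (p+q) + 1, so p + q = 411701 − 410400 + 1 = 1302.
p and q are the roots of t² − 1302t + 411701 = 0.
Discriminant: 1302² − 4·411701 = 1695204 − 1646804 = 48400; √48400 = 220.
q = (1302 − 220)/2 = 541, p = (1302 + 220)/2 = 761.
Check: 541 · 761 = 411701.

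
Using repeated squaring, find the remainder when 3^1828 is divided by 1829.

534

3^1 ≡ 3 (mod 1829)
3^2 ≡ 3^2 = 9 ≡ 9 (mod 1829)
3^4 ≡ 9^2 = 81 ≡ 81 (mod 1829)
3^8 ≡ 81^2 = 6561 ≡ 1074 (mod 1829)
3^16 ≡ 1074^2 = 1153476 ≡ 1206 (mod 1829)
3^32 ≡ 1206^2 = 1454436 ≡ 381 (mod 1829)
3^64 ≡ 381^2 = 145161 ≡ 670 (mod 1829)
3^128 ≡ 670^2 = 448900 ≡ 795 (mod 1829)
3^256 ≡ 795^2 = 632025 ≡ 1020 (mod 1829)
3^512 ≡ 1020^2 = 1040400 ≡ 1528 (mod 1829)
3^1024 ≡ 1528^2 = 2334784 ≡ 980 (mod 1829)
1828 = 1024 + 512 + 256 + 32 + 4 in binary powers of 2.
So 3^1828 ≡ 980 · 1528 · 1020 · 381 · 81 ≡ 534 (mod 1829).
Since 534 ≠ 1, base 3 is a Fermat witness: 1829 is composite.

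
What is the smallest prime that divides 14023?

37

14023 is odd.
Digit sum 10, not divisible by 3.
Ends in 3: not divisible by 5.
7: 14023 = 7·2003 + 2
11: 14023 = 11·1274 + 9
13: 14023 = 13·1078 + 9
17: 14023 = 17·824 + 15
19: 14023 = 19·738 + 1
23: 14023 = 23·609 + 16
29: 14023 = 29·483 + 16
31: 14023 = 31·452 + 11
37: 14023 = 37·379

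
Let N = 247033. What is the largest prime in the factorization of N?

79

247033 = 53 · 4661
4661 = 59 · 79
79 is prime.
So 247033 = 53 · 59 · 79; the largest prime factor is 79.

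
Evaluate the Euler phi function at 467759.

444600

Factor: 467759 = 31 · 79 · 191.
φ(467759) = (31−1) · (79−1) · (191−1) = 30 · 78 · 190 = 444600.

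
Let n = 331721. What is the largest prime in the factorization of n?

331721 = 13 · 25517
25517 = 17 · 1501
1501 = 19 · 79
79 is prime.
So 331721 = 13 · 17 · 19 · 79; the largest prime factor is 79.

79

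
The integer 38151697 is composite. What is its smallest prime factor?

83

38151697 is odd.
Digit sum 40, not divisible by 3.
Ends in 7: not divisible by 5.
7: 38151697 = 7·5450242 + 3
11: 38151697 = 11·3468336 + 1
13: 38151697 = 13·2934745 + 12
17: 38151697 = 17·2244217 + 8
19: 38151697 = 19·2007984 + 1
23: 38151697 = 23·1658769 + 10
29: 38151697 = 29·1315575 + 22
31: 38151697 = 31·1230699 + 28
37: 38151697 = 37·1031126 + 35
41: 38151697 = 41·930529 + 8
43: 38151697 = 43·887248 + 33
47: 38151697 = 47·811738 + 11
53: 38151697 = 53·719843 + 18
59: 38151697 = 59·646638 + 55
61: 38151697 = 61·625437 + 40
67: 38151697 = 67·569428 + 21
71: 38151697 = 71·537347 + 60
73: 38151697 = 73·522625 + 72
79: 38151697 = 79·482932 + 69
83: 38151697 = 83·459659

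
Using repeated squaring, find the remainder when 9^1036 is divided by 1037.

9^1 ≡ 9 (mod 1037)
9^2 ≡ 9^2 = 81 ≡ 81 (mod 1037)
9^4 ≡ 81^2 = 6561 ≡ 339 (mod 1037)
9^8 ≡ 339^2 = 114921 ≡ 851 (mod 1037)
9^16 ≡ 851^2 = 724201 ≡ 375 (mod 1037)
9^32 ≡ 375^2 = 140625 ≡ 630 (mod 1037)
9^64 ≡ 630^2 = 396900 ≡ 766 (mod 1037)
9^128 ≡ 766^2 = 586756 ≡ 851 (mod 1037)
9^256 ≡ 851^2 = 724201 ≡ 375 (mod 1037)
9^512 ≡ 375^2 = 140625 ≡ 630 (mod 1037)
9^1024 ≡ 630^2 = 396900 ≡ 766 (mod 1037)
1036 = 1024 + 8 + 4 in binary powers of 2.
So 9^1036 ≡ 766 · 851 · 339 ≡ 985 (mod 1037).
Since 985 ≠ 1, base 9 is a Fermat witness: 1037 is composite.

985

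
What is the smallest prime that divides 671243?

671243 is odd.
Digit sum 23, not divisible by 3.
Ends in 3: not divisible by 5.
7: 671243 = 7·95891 + 6
11: 671243 = 11·61022 + 1
13: 671243 = 13·51634 + 1
17: 671243 = 17·39484 + 15
19: 671243 = 19·35328 + 11
23: 671243 = 23·29184 + 11
29: 671243 = 29·23146 + 9
31: 671243 = 31·21653

31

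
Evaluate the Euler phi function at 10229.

9984

Factor: 10229 = 53 · 193.
φ(10229) = (53−1) · (193−1) = 52 · 192 = 9984.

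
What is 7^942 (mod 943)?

7^1 ≡ 7 (mod 943)
7^2 ≡ 7^2 = 49 ≡ 49 (mod 943)
7^4 ≡ 49^2 = 2401 ≡ 515 (mod 943)
7^8 ≡ 515^2 = 265225 ≡ 242 (mod 943)
7^16 ≡ 242^2 = 58564 ≡ 98 (mod 943)
7^32 ≡ 98^2 = 9604 ≡ 174 (mod 943)
7^64 ≡ 174^2 = 30276 ≡ 100 (mod 943)
7^128 ≡ 100^2 = 10000 ≡ 570 (mod 943)
7^256 ≡ 570^2 = 324900 ≡ 508 (mod 943)
7^512 ≡ 508^2 = 258064 ≡ 625 (mod 943)
942 = 512 + 256 + 128 + 32 + 8 + 4 + 2 in binary powers of 2.
So 7^942 ≡ 625 · 508 · 570 · 174 · 242 · 515 · 49 ≡ 156 (mod 943).
Since 156 ≠ 1, base 7 is a Fermat witness: 943 is composite.

156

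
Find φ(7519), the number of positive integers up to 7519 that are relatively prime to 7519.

Factor: 7519 = 73 · 103.
φ(7519) = (73−1) · (103−1) = 72 · 102 = 7344.

7344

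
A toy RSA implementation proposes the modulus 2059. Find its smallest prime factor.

2059 is odd.
Digit sum 16, not divisible by 3.
Ends in 9: not divisible by 5.
7: 2059 = 7·294 + 1
11: 2059 = 11·187 + 2
13: 2059 = 13·158 + 5
17: 2059 = 17·121 + 2
19: 2059 = 19·108 + 7
23: 2059 = 23·89 + 12
29: 2059 = 29·71

29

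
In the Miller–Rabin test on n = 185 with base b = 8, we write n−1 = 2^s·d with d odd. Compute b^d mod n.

162

185 − 1 = 184 = 2^3 · 23, so d = 23.
8^1 ≡ 8 (mod 185)
8^2 ≡ 8^2 = 64 ≡ 64 (mod 185)
8^4 ≡ 64^2 = 4096 ≡ 26 (mod 185)
8^8 ≡ 26^2 = 676 ≡ 121 (mod 185)
8^16 ≡ 121^2 = 14641 ≡ 26 (mod 185)
23 = 16 + 4 + 2 + 1 in binary powers of 2.
So 8^23 ≡ 26 · 26 · 64 · 8 ≡ 162 (mod 185).
Squaring chain: 162 → 159 → 121; never reaches −1, so base 8 is a Miller–Rabin witness that 185 is composite.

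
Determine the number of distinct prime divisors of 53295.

53295 = 3 · 17765
17765 = 5 · 3553
3553 = 11 · 323
323 = 17 · 19
53295 = 3 · 5 · 11 · 17 · 19, which has 5 distinct prime factors.

5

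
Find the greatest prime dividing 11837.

11837 = 7 · 1691
1691 = 19 · 89
89 is prime.
So 11837 = 7 · 19 · 89; the largest prime factor is 89.

89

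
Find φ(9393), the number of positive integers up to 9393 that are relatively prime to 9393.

6000

Factor: 9393 = 3 · 31 · 101.
φ(9393) = (3−1) · (31−1) · (101−1) = 2 · 30 · 100 = 6000.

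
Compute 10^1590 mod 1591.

10^1 ≡ 10 (mod 1591)
10^2 ≡ 10^2 = 100 ≡ 100 (mod 1591)
10^4 ≡ 100^2 = 10000 ≡ 454 (mod 1591)
10^8 ≡ 454^2 = 206116 ≡ 877 (mod 1591)
10^16 ≡ 877^2 = 769129 ≡ 676 (mod 1591)
10^32 ≡ 676^2 = 456976 ≡ 359 (mod 1591)
10^64 ≡ 359^2 = 128881 ≡ 10 (mod 1591)
10^128 ≡ 10^2 = 100 ≡ 100 (mod 1591)
10^256 ≡ 100^2 = 10000 ≡ 454 (mod 1591)
10^512 ≡ 454^2 = 206116 ≡ 877 (mod 1591)
10^1024 ≡ 877^2 = 769129 ≡ 676 (mod 1591)
1590 = 1024 + 512 + 32 + 16 + 4 + 2 in binary powers of 2.
So 10^1590 ≡ 676 · 877 · 359 · 676 · 454 · 100 ≡ 704 (mod 1591).
Since 704 ≠ 1, base 10 is a Fermat witness: 1591 is composite.

704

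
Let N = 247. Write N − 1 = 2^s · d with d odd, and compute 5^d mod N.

247 − 1 = 246 = 2^1 · 123, so d = 123.
5^1 ≡ 5 (mod 247)
5^2 ≡ 5^2 = 25 ≡ 25 (mod 247)
5^4 ≡ 25^2 = 625 ≡ 131 (mod 247)
5^8 ≡ 131^2 = 17161 ≡ 118 (mod 247)
5^16 ≡ 118^2 = 13924 ≡ 92 (mod 247)
5^32 ≡ 92^2 = 8464 ≡ 66 (mod 247)
5^64 ≡ 66^2 = 4356 ≡ 157 (mod 247)
123 = 64 + 32 + 16 + 8 + 2 + 1 in binary powers of 2.
So 5^123 ≡ 157 · 66 · 92 · 118 · 25 · 5 ≡ 216 (mod 247).
Squaring chain: 216; never reaches −1, so base 5 is a Miller–Rabin witness that 247 is composite.

216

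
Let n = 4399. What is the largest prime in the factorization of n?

4399 = 53 · 83
83 is prime.
So 4399 = 53 · 83; the largest prime factor is 83.

83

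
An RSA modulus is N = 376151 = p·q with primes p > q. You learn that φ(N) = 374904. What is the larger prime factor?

φ(n) = (p−1)(q−1) = n − (p+q) + 1, so p + q = 376151 − 374904 + 1 = 1248.
p and q are the roots of t² − 1248t + 376151 = 0.
Discriminant: 1248² − 4·376151 = 1557504 − 1504604 = 52900; √52900 = 230.
q = (1248 − 230)/2 = 509, p = (1248 + 230)/2 = 739.
Check: 509 · 739 = 376151.

739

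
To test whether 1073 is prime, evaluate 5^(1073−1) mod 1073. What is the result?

5^1 ≡ 5 (mod 1073)
5^2 ≡ 5^2 = 25 ≡ 25 (mod 1073)
5^4 ≡ 25^2 = 625 ≡ 625 (mod 1073)
5^8 ≡ 625^2 = 390625 ≡ 53 (mod 1073)
5^16 ≡ 53^2 = 2809 ≡ 663 (mod 1073)
5^32 ≡ 663^2 = 439569 ≡ 712 (mod 1073)
5^64 ≡ 712^2 = 506944 ≡ 488 (mod 1073)
5^128 ≡ 488^2 = 238144 ≡ 1011 (mod 1073)
5^256 ≡ 1011^2 = 1022121 ≡ 625 (mod 1073)
5^512 ≡ 625^2 = 390625 ≡ 53 (mod 1073)
5^1024 ≡ 53^2 = 2809 ≡ 663 (mod 1073)
1072 = 1024 + 32 + 16 in binary powers of 2.
So 5^1072 ≡ 663 · 712 · 663 ≡ 488 (mod 1073).
Since 488 ≠ 1, base 5 is a Fermat witness: 1073 is composite.

488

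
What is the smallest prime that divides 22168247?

22168247 is odd.
Digit sum 32, not divisible by 3.
Ends in 7: not divisible by 5.
7: 22168247 = 7·3166892 + 3
11: 22168247 = 11·2015295 + 2
13: 22168247 = 13·1705249 + 10
17: 22168247 = 17·1304014 + 9
19: 22168247 = 19·1166749 + 16
23: 22168247 = 23·963836 + 19
29: 22168247 = 29·764422 + 9
31: 22168247 = 31·715104 + 23
37: 22168247 = 37·599141 + 30
41: 22168247 = 41·540688 + 39
43: 22168247 = 43·515540 + 27
47: 22168247 = 47·471664 + 39
53: 22168247 = 53·418268 + 43
59: 22168247 = 59·375733

59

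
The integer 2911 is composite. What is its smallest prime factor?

41

2911 is odd.
Digit sum 13, not divisible by 3.
Ends in 1: not divisible by 5.
7: 2911 = 7·415 + 6
11: 2911 = 11·264 + 7
13: 2911 = 13·223 + 12
17: 2911 = 17·171 + 4
19: 2911 = 19·153 + 4
23: 2911 = 23·126 + 13
29: 2911 = 29·100 + 11
31: 2911 = 31·93 + 28
37: 2911 = 37·78 + 25
41: 2911 = 41·71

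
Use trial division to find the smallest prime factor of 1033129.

1033129 is odd.
Digit sum 19, not divisible by 3.
Ends in 9: not divisible by 5.
7: 1033129 = 7·147589 + 6
11: 1033129 = 11·93920 + 9
13: 1033129 = 13·79471 + 6
17: 1033129 = 17·60772 + 5
19: 1033129 = 19·54375 + 4
23: 1033129 = 23·44918 + 15
29: 1033129 = 29·35625 + 4
31: 1033129 = 31·33326 + 23
37: 1033129 = 37·27922 + 15
41: 1033129 = 41·25198 + 11
43: 1033129 = 43·24026 + 11
47: 1033129 = 47·21981 + 22
53: 1033129 = 53·19493

53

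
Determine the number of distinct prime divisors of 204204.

6

204204 = 2^2 · 51051
51051 = 3 · 17017
17017 = 7 · 2431
2431 = 11 · 221
221 = 13 · 17
204204 = 2^2 · 3 · 7 · 11 · 13 · 17, which has 6 distinct prime factors.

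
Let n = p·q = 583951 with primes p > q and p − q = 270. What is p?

Since p = q + 270, we have 583951 = q(q + 270), so q² + 270q − 583951 = 0.
Discriminant: 270² + 4·583951 = 72900 + 2335804 = 2408704; √2408704 = 1552.
q = (−270 + 1552)/2 = 641, and p = q + 270 = 911.
Check: 641 · 911 = 583951.

911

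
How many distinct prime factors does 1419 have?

3

1419 = 3 · 473
473 = 11 · 43
1419 = 3 · 11 · 43, which has 3 distinct prime factors.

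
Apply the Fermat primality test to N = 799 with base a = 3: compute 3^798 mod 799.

3^1 ≡ 3 (mod 799)
3^2 ≡ 3^2 = 9 ≡ 9 (mod 799)
3^4 ≡ 9^2 = 81 ≡ 81 (mod 799)
3^8 ≡ 81^2 = 6561 ≡ 169 (mod 799)
3^16 ≡ 169^2 = 28561 ≡ 596 (mod 799)
3^32 ≡ 596^2 = 355216 ≡ 460 (mod 799)
3^64 ≡ 460^2 = 211600 ≡ 664 (mod 799)
3^128 ≡ 664^2 = 440896 ≡ 647 (mod 799)
3^256 ≡ 647^2 = 418609 ≡ 732 (mod 799)
3^512 ≡ 732^2 = 535824 ≡ 494 (mod 799)
798 = 512 + 256 + 16 + 8 + 4 + 2 in binary powers of 2.
So 3^798 ≡ 494 · 732 · 596 · 169 · 81 · 9 ≡ 784 (mod 799).
Since 784 ≠ 1, base 3 is a Fermat witness: 799 is composite.

784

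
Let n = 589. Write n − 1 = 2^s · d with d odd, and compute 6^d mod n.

216

589 − 1 = 588 = 2^2 · 147, so d = 147.
6^1 ≡ 6 (mod 589)
6^2 ≡ 6^2 = 36 ≡ 36 (mod 589)
6^4 ≡ 36^2 = 1296 ≡ 118 (mod 589)
6^8 ≡ 118^2 = 13924 ≡ 377 (mod 589)
6^16 ≡ 377^2 = 142129 ≡ 180 (mod 589)
6^32 ≡ 180^2 = 32400 ≡ 5 (mod 589)
6^64 ≡ 5^2 = 25 ≡ 25 (mod 589)
6^128 ≡ 25^2 = 625 ≡ 36 (mod 589)
147 = 128 + 16 + 2 + 1 in binary powers of 2.
So 6^147 ≡ 36 · 180 · 36 · 6 ≡ 216 (mod 589).
Squaring chain: 216 → 125; never reaches −1, so base 6 is a Miller–Rabin witness that 589 is composite.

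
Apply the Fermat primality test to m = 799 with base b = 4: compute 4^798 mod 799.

4^1 ≡ 4 (mod 799)
4^2 ≡ 4^2 = 16 ≡ 16 (mod 799)
4^4 ≡ 16^2 = 256 ≡ 256 (mod 799)
4^8 ≡ 256^2 = 65536 ≡ 18 (mod 799)
4^16 ≡ 18^2 = 324 ≡ 324 (mod 799)
4^32 ≡ 324^2 = 104976 ≡ 307 (mod 799)
4^64 ≡ 307^2 = 94249 ≡ 766 (mod 799)
4^128 ≡ 766^2 = 586756 ≡ 290 (mod 799)
4^256 ≡ 290^2 = 84100 ≡ 205 (mod 799)
4^512 ≡ 205^2 = 42025 ≡ 477 (mod 799)
798 = 512 + 256 + 16 + 8 + 4 + 2 in binary powers of 2.
So 4^798 ≡ 477 · 205 · 324 · 18 · 256 · 16 ≡ 747 (mod 799).
Since 747 ≠ 1, base 4 is a Fermat witness: 799 is composite.

747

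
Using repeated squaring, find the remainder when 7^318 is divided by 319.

53

7^1 ≡ 7 (mod 319)
7^2 ≡ 7^2 = 49 ≡ 49 (mod 319)
7^4 ≡ 49^2 = 2401 ≡ 168 (mod 319)
7^8 ≡ 168^2 = 28224 ≡ 152 (mod 319)
7^16 ≡ 152^2 = 23104 ≡ 136 (mod 319)
7^32 ≡ 136^2 = 18496 ≡ 313 (mod 319)
7^64 ≡ 313^2 = 97969 ≡ 36 (mod 319)
7^128 ≡ 36^2 = 1296 ≡ 20 (mod 319)
7^256 ≡ 20^2 = 400 ≡ 81 (mod 319)
318 = 256 + 32 + 16 + 8 + 4 + 2 in binary powers of 2.
So 7^318 ≡ 81 · 313 · 136 · 152 · 168 · 49 ≡ 53 (mod 319).
Since 53 ≠ 1, base 7 is a Fermat witness: 319 is composite.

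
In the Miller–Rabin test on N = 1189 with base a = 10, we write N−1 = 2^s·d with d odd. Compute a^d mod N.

305

1189 − 1 = 1188 = 2^2 · 297, so d = 297.
10^1 ≡ 10 (mod 1189)
10^2 ≡ 10^2 = 100 ≡ 100 (mod 1189)
10^4 ≡ 100^2 = 10000 ≡ 488 (mod 1189)
10^8 ≡ 488^2 = 238144 ≡ 344 (mod 1189)
10^16 ≡ 344^2 = 118336 ≡ 625 (mod 1189)
10^32 ≡ 625^2 = 390625 ≡ 633 (mod 1189)
10^64 ≡ 633^2 = 400689 ≡ 1185 (mod 1189)
10^128 ≡ 1185^2 = 1404225 ≡ 16 (mod 1189)
10^256 ≡ 16^2 = 256 ≡ 256 (mod 1189)
297 = 256 + 32 + 8 + 1 in binary powers of 2.
So 10^297 ≡ 256 · 633 · 344 · 10 ≡ 305 (mod 1189).
Squaring chain: 305 → 283; never reaches −1, so base 10 is a Miller–Rabin witness that 1189 is composite.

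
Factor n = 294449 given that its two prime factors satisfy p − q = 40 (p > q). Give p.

Since p = q + 40, we have 294449 = q(q + 40), so q² + 40q − 294449 = 0.
Discriminant: 40² + 4·294449 = 1600 + 1177796 = 1179396; √1179396 = 1086.
q = (−40 + 1086)/2 = 523, and p = q + 40 = 563.
Check: 523 · 563 = 294449.

563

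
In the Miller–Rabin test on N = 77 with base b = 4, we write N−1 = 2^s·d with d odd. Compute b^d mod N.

77 − 1 = 76 = 2^2 · 19, so d = 19.
4^1 ≡ 4 (mod 77)
4^2 ≡ 4^2 = 16 ≡ 16 (mod 77)
4^4 ≡ 16^2 = 256 ≡ 25 (mod 77)
4^8 ≡ 25^2 = 625 ≡ 9 (mod 77)
4^16 ≡ 9^2 = 81 ≡ 4 (mod 77)
19 = 16 + 2 + 1 in binary powers of 2.
So 4^19 ≡ 4 · 16 · 4 ≡ 25 (mod 77).
Squaring chain: 25 → 9; never reaches −1, so base 4 is a Miller–Rabin witness that 77 is composite.

25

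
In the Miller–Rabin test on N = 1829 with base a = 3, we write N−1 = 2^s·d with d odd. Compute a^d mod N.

1829 − 1 = 1828 = 2^2 · 457, so d = 457.
3^1 ≡ 3 (mod 1829)
3^2 ≡ 3^2 = 9 ≡ 9 (mod 1829)
3^4 ≡ 9^2 = 81 ≡ 81 (mod 1829)
3^8 ≡ 81^2 = 6561 ≡ 1074 (mod 1829)
3^16 ≡ 1074^2 = 1153476 ≡ 1206 (mod 1829)
3^32 ≡ 1206^2 = 1454436 ≡ 381 (mod 1829)
3^64 ≡ 381^2 = 145161 ≡ 670 (mod 1829)
3^128 ≡ 670^2 = 448900 ≡ 795 (mod 1829)
3^256 ≡ 795^2 = 632025 ≡ 1020 (mod 1829)
457 = 256 + 128 + 64 + 8 + 1 in binary powers of 2.
So 3^457 ≡ 1020 · 795 · 670 · 1074 · 3 ≡ 1195 (mod 1829).
Squaring chain: 1195 → 1405; never reaches −1, so base 3 is a Miller–Rabin witness that 1829 is composite.

1195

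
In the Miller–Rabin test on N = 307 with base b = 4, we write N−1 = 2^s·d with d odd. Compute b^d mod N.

307 − 1 = 306 = 2^1 · 153, so d = 153.
4^1 ≡ 4 (mod 307)
4^2 ≡ 4^2 = 16 ≡ 16 (mod 307)
4^4 ≡ 16^2 = 256 ≡ 256 (mod 307)
4^8 ≡ 256^2 = 65536 ≡ 145 (mod 307)
4^16 ≡ 145^2 = 21025 ≡ 149 (mod 307)
4^32 ≡ 149^2 = 22201 ≡ 97 (mod 307)
4^64 ≡ 97^2 = 9409 ≡ 199 (mod 307)
4^128 ≡ 199^2 = 39601 ≡ 305 (mod 307)
153 = 128 + 16 + 8 + 1 in binary powers of 2.
So 4^153 ≡ 305 · 149 · 145 · 4 ≡ 1 (mod 307).
Since 4^d ≡ 1 (mod 307), base 4 does not prove 307 composite.

1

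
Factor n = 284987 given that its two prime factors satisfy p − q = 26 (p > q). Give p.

547

Since p = q + 26, we have 284987 = q(q + 26), so q² + 26q − 284987 = 0.
Discriminant: 26² + 4·284987 = 676 + 1139948 = 1140624; √1140624 = 1068.
q = (−26 + 1068)/2 = 521, and p = q + 26 = 547.
Check: 521 · 547 = 284987.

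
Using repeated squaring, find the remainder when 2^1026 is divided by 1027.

2^1 ≡ 2 (mod 1027)
2^2 ≡ 2^2 = 4 ≡ 4 (mod 1027)
2^4 ≡ 4^2 = 16 ≡ 16 (mod 1027)
2^8 ≡ 16^2 = 256 ≡ 256 (mod 1027)
2^16 ≡ 256^2 = 65536 ≡ 835 (mod 1027)
2^32 ≡ 835^2 = 697225 ≡ 919 (mod 1027)
2^64 ≡ 919^2 = 844561 ≡ 367 (mod 1027)
2^128 ≡ 367^2 = 134689 ≡ 152 (mod 1027)
2^256 ≡ 152^2 = 23104 ≡ 510 (mod 1027)
2^512 ≡ 510^2 = 260100 ≡ 269 (mod 1027)
2^1024 ≡ 269^2 = 72361 ≡ 471 (mod 1027)
1026 = 1024 + 2 in binary powers of 2.
So 2^1026 ≡ 471 · 4 ≡ 857 (mod 1027).
Since 857 ≠ 1, base 2 is a Fermat witness: 1027 is composite.

857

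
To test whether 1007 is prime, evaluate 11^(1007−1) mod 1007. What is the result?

11^1 ≡ 11 (mod 1007)
11^2 ≡ 11^2 = 121 ≡ 121 (mod 1007)
11^4 ≡ 121^2 = 14641 ≡ 543 (mod 1007)
11^8 ≡ 543^2 = 294849 ≡ 805 (mod 1007)
11^16 ≡ 805^2 = 648025 ≡ 524 (mod 1007)
11^32 ≡ 524^2 = 274576 ≡ 672 (mod 1007)
11^64 ≡ 672^2 = 451584 ≡ 448 (mod 1007)
11^128 ≡ 448^2 = 200704 ≡ 311 (mod 1007)
11^256 ≡ 311^2 = 96721 ≡ 49 (mod 1007)
11^512 ≡ 49^2 = 2401 ≡ 387 (mod 1007)
1006 = 512 + 256 + 128 + 64 + 32 + 8 + 4 + 2 in binary powers of 2.
So 11^1006 ≡ 387 · 49 · 311 · 448 · 672 · 805 · 543 · 121 ≡ 334 (mod 1007).
Since 334 ≠ 1, base 11 is a Fermat witness: 1007 is composite.

334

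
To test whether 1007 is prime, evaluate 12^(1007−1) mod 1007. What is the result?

12^1 ≡ 12 (mod 1007)
12^2 ≡ 12^2 = 144 ≡ 144 (mod 1007)
12^4 ≡ 144^2 = 20736 ≡ 596 (mod 1007)
12^8 ≡ 596^2 = 355216 ≡ 752 (mod 1007)
12^16 ≡ 752^2 = 565504 ≡ 577 (mod 1007)
12^32 ≡ 577^2 = 332929 ≡ 619 (mod 1007)
12^64 ≡ 619^2 = 383161 ≡ 501 (mod 1007)
12^128 ≡ 501^2 = 251001 ≡ 258 (mod 1007)
12^256 ≡ 258^2 = 66564 ≡ 102 (mod 1007)
12^512 ≡ 102^2 = 10404 ≡ 334 (mod 1007)
1006 = 512 + 256 + 128 + 64 + 32 + 8 + 4 + 2 in binary powers of 2.
So 12^1006 ≡ 334 · 102 · 258 · 501 · 619 · 752 · 596 · 144 ≡ 938 (mod 1007).
Since 938 ≠ 1, base 12 is a Fermat witness: 1007 is composite.

938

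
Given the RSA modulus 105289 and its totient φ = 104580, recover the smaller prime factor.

φ(n) = (p−1)(q−1) = n − (p+q) + 1, so p + q = 105289 − 104580 + 1 = 710.
p and q are the roots of t² − 710t + 105289 = 0.
Discriminant: 710² − 4·105289 = 504100 − 421156 = 82944; √82944 = 288.
q = (710 − 288)/2 = 211, p = (710 + 288)/2 = 499.
Check: 211 · 499 = 105289.

211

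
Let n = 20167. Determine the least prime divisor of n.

20167 is odd.
Digit sum 16, not divisible by 3.
Ends in 7: not divisible by 5.
7: 20167 = 7·2881

7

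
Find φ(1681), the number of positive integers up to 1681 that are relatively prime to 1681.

Factor: 1681 = 41^2.
φ(1681) = 41^1·(41−1) = 1640.

1640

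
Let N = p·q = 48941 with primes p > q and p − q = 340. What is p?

Since p = q + 340, we have 48941 = q(q + 340), so q² + 340q − 48941 = 0.
Discriminant: 340² + 4·48941 = 115600 + 195764 = 311364; √311364 = 558.
q = (−340 + 558)/2 = 109, and p = q + 340 = 449.
Check: 109 · 449 = 48941.

449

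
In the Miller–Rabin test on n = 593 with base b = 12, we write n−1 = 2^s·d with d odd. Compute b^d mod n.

593 − 1 = 592 = 2^4 · 37, so d = 37.
12^1 ≡ 12 (mod 593)
12^2 ≡ 12^2 = 144 ≡ 144 (mod 593)
12^4 ≡ 144^2 = 20736 ≡ 574 (mod 593)
12^8 ≡ 574^2 = 329476 ≡ 361 (mod 593)
12^16 ≡ 361^2 = 130321 ≡ 454 (mod 593)
12^32 ≡ 454^2 = 206116 ≡ 345 (mod 593)
37 = 32 + 4 + 1 in binary powers of 2.
So 12^37 ≡ 345 · 574 · 12 ≡ 209 (mod 593).
Squaring chain: 209 → 392 → 77 → 592; reaches −1, so base 12 does not prove 593 composite.

209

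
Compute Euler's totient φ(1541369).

Factor: 1541369 = 79 · 109 · 179.
φ(1541369) = (79−1) · (109−1) · (179−1) = 78 · 108 · 178 = 1499472.

1499472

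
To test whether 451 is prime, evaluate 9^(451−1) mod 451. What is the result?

9^1 ≡ 9 (mod 451)
9^2 ≡ 9^2 = 81 ≡ 81 (mod 451)
9^4 ≡ 81^2 = 6561 ≡ 247 (mod 451)
9^8 ≡ 247^2 = 61009 ≡ 124 (mod 451)
9^16 ≡ 124^2 = 15376 ≡ 42 (mod 451)
9^32 ≡ 42^2 = 1764 ≡ 411 (mod 451)
9^64 ≡ 411^2 = 168921 ≡ 247 (mod 451)
9^128 ≡ 247^2 = 61009 ≡ 124 (mod 451)
9^256 ≡ 124^2 = 15376 ≡ 42 (mod 451)
450 = 256 + 128 + 64 + 2 in binary powers of 2.
So 9^450 ≡ 42 · 124 · 247 · 81 ≡ 122 (mod 451).
Since 122 ≠ 1, base 9 is a Fermat witness: 451 is composite.

122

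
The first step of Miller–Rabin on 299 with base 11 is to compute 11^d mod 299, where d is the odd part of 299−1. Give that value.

299 − 1 = 298 = 2^1 · 149, so d = 149.
11^1 ≡ 11 (mod 299)
11^2 ≡ 11^2 = 121 ≡ 121 (mod 299)
11^4 ≡ 121^2 = 14641 ≡ 289 (mod 299)
11^8 ≡ 289^2 = 83521 ≡ 100 (mod 299)
11^16 ≡ 100^2 = 10000 ≡ 133 (mod 299)
11^32 ≡ 133^2 = 17689 ≡ 48 (mod 299)
11^64 ≡ 48^2 = 2304 ≡ 211 (mod 299)
11^128 ≡ 211^2 = 44521 ≡ 269 (mod 299)
149 = 128 + 16 + 4 + 1 in binary powers of 2.
So 11^149 ≡ 269 · 133 · 289 · 11 ≡ 267 (mod 299).
Squaring chain: 267; never reaches −1, so base 11 is a Miller–Rabin witness that 299 is composite.

267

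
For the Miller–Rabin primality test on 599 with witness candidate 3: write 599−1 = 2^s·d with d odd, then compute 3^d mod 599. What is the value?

599 − 1 = 598 = 2^1 · 299, so d = 299.
3^1 ≡ 3 (mod 599)
3^2 ≡ 3^2 = 9 ≡ 9 (mod 599)
3^4 ≡ 9^2 = 81 ≡ 81 (mod 599)
3^8 ≡ 81^2 = 6561 ≡ 571 (mod 599)
3^16 ≡ 571^2 = 326041 ≡ 185 (mod 599)
3^32 ≡ 185^2 = 34225 ≡ 82 (mod 599)
3^64 ≡ 82^2 = 6724 ≡ 135 (mod 599)
3^128 ≡ 135^2 = 18225 ≡ 255 (mod 599)
3^256 ≡ 255^2 = 65025 ≡ 333 (mod 599)
299 = 256 + 32 + 8 + 2 + 1 in binary powers of 2.
So 3^299 ≡ 333 · 82 · 571 · 9 · 3 ≡ 1 (mod 599).
Since 3^d ≡ 1 (mod 599), base 3 does not prove 599 composite.

1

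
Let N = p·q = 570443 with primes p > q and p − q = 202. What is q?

Since p = q + 202, we have 570443 = q(q + 202), so q² + 202q − 570443 = 0.
Discriminant: 202² + 4·570443 = 40804 + 2281772 = 2322576; √2322576 = 1524.
q = (−202 + 1524)/2 = 661, and p = q + 202 = 863.
Check: 661 · 863 = 570443.

661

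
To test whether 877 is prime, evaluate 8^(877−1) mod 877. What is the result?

1

8^1 ≡ 8 (mod 877)
8^2 ≡ 8^2 = 64 ≡ 64 (mod 877)
8^4 ≡ 64^2 = 4096 ≡ 588 (mod 877)
8^8 ≡ 588^2 = 345744 ≡ 206 (mod 877)
8^16 ≡ 206^2 = 42436 ≡ 340 (mod 877)
8^32 ≡ 340^2 = 115600 ≡ 713 (mod 877)
8^64 ≡ 713^2 = 508369 ≡ 586 (mod 877)
8^128 ≡ 586^2 = 343396 ≡ 489 (mod 877)
8^256 ≡ 489^2 = 239121 ≡ 577 (mod 877)
8^512 ≡ 577^2 = 332929 ≡ 546 (mod 877)
876 = 512 + 256 + 64 + 32 + 8 + 4 in binary powers of 2.
So 8^876 ≡ 546 · 577 · 586 · 713 · 206 · 588 ≡ 1 (mod 877).
Since the result is 1, base 8 gives no evidence that 877 is composite.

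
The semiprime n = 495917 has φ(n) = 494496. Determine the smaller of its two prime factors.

613

φ(n) = (p−1)(q−1) = n − (p+q) + 1, so p + q = 495917 − 494496 + 1 = 1422.
p and q are the roots of t² − 1422t + 495917 = 0.
Discriminant: 1422² − 4·495917 = 2022084 − 1983668 = 38416; √38416 = 196.
q = (1422 − 196)/2 = 613, p = (1422 + 196)/2 = 809.
Check: 613 · 809 = 495917.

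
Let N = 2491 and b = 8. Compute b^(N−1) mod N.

8^1 ≡ 8 (mod 2491)
8^2 ≡ 8^2 = 64 ≡ 64 (mod 2491)
8^4 ≡ 64^2 = 4096 ≡ 1605 (mod 2491)
8^8 ≡ 1605^2 = 2576025 ≡ 331 (mod 2491)
8^16 ≡ 331^2 = 109561 ≡ 2448 (mod 2491)
8^32 ≡ 2448^2 = 5992704 ≡ 1849 (mod 2491)
8^64 ≡ 1849^2 = 3418801 ≡ 1149 (mod 2491)
8^128 ≡ 1149^2 = 1320201 ≡ 2462 (mod 2491)
8^256 ≡ 2462^2 = 6061444 ≡ 841 (mod 2491)
8^512 ≡ 841^2 = 707281 ≡ 2328 (mod 2491)
8^1024 ≡ 2328^2 = 5419584 ≡ 1659 (mod 2491)
8^2048 ≡ 1659^2 = 2752281 ≡ 2217 (mod 2491)
2490 = 2048 + 256 + 128 + 32 + 16 + 8 + 2 in binary powers of 2.
So 8^2490 ≡ 2217 · 841 · 2462 · 1849 · 2448 · 331 · 64 ≡ 1811 (mod 2491).
Since 1811 ≠ 1, base 8 is a Fermat witness: 2491 is composite.

1811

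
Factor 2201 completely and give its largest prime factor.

2201 = 31 · 71
71 is prime.
So 2201 = 31 · 71; the largest prime factor is 71.

71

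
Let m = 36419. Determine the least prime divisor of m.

79

36419 is odd.
Digit sum 23, not divisible by 3.
Ends in 9: not divisible by 5.
7: 36419 = 7·5202 + 5
11: 36419 = 11·3310 + 9
13: 36419 = 13·2801 + 6
17: 36419 = 17·2142 + 5
19: 36419 = 19·1916 + 15
23: 36419 = 23·1583 + 10
29: 36419 = 29·1255 + 24
31: 36419 = 31·1174 + 25
37: 36419 = 37·984 + 11
41: 36419 = 41·888 + 11
43: 36419 = 43·846 + 41
47: 36419 = 47·774 + 41
53: 36419 = 53·687 + 8
59: 36419 = 59·617 + 16
61: 36419 = 61·597 + 2
67: 36419 = 67·543 + 38
71: 36419 = 71·512 + 67
73: 36419 = 73·498 + 65
79: 36419 = 79·461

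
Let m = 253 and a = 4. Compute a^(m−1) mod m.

236

4^1 ≡ 4 (mod 253)
4^2 ≡ 4^2 = 16 ≡ 16 (mod 253)
4^4 ≡ 16^2 = 256 ≡ 3 (mod 253)
4^8 ≡ 3^2 = 9 ≡ 9 (mod 253)
4^16 ≡ 9^2 = 81 ≡ 81 (mod 253)
4^32 ≡ 81^2 = 6561 ≡ 236 (mod 253)
4^64 ≡ 236^2 = 55696 ≡ 36 (mod 253)
4^128 ≡ 36^2 = 1296 ≡ 31 (mod 253)
252 = 128 + 64 + 32 + 16 + 8 + 4 in binary powers of 2.
So 4^252 ≡ 31 · 36 · 236 · 81 · 9 · 3 ≡ 236 (mod 253).
Since 236 ≠ 1, base 4 is a Fermat witness: 253 is composite.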